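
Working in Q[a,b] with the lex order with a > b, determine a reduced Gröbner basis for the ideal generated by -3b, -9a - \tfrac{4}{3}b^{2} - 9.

G = {a + 1, b}

f_1 = -3b, LT = b.
f_2 = -9a - \tfrac{4}{3}b^{2} - 9, LT = a.

The S-polynomials (S(f_1,f_2)) all reduce to 0 modulo the current basis, so we have a Gröbner basis.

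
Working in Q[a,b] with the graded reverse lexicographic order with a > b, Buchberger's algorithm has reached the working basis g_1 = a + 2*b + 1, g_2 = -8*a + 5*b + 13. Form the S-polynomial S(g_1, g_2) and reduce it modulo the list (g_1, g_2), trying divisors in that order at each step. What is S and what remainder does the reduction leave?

S(g_1, g_2) = 21/8*b + 21/8; remainder on division = 21/8*b + 21/8.

lcm(LM(g_1), LM(g_2)) = a.
S = (lcm/LT(g_1))·g_1 − (lcm/LT(g_2))·g_2 = 21/8*b + 21/8.
Reduce S modulo (g_1, g_2) in that order:
  leading term b: no divisor's leading term divides it; move 21/8*b to the remainder.
  leading term 1: no divisor's leading term divides it; move 21/8 to the remainder.
The remainder 21/8*b + 21/8 is nonzero, so it would be added as the next basis element.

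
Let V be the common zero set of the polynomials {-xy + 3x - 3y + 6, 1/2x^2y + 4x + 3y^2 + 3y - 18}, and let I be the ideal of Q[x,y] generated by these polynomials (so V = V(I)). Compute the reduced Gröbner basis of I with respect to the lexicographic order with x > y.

G = {x - 2/3y^3 + 1/3y^2 + 29/3y - 46/3, y^4 - 7/2y^3 - 13y^2 + 71y - 78}

f_1 = -xy + 3x - 3y + 6, LT = xy.
f_2 = 1/2x^2y + 4x + 3y^2 + 3y - 18, LT = x^2y.

S(f_1,f_2): lcm = x^2y. S = -3x^2 + 3xy - 14x - 6y^2 - 6y + 36.
  leading term x^2: no divisor's leading term divides it; move -3x^2 to the remainder.
  leading term xy: subtract (-3)·f_1 from 3xy - 14x - 6y^2 - 6y + 36 → -5x - 6y^2 - 15y + 54
  leading term x: no divisor's leading term divides it; move -5x to the remainder.
  leading term y^2: no divisor's leading term divides it; move -6y^2 to the remainder.
  leading term y: no divisor's leading term divides it; move -15y to the remainder.
  leading term 1: no divisor's leading term divides it; move 54 to the remainder.
  remainder -3x^2 - 5x - 6y^2 - 15y + 54 ≠ 0; add g_3 = -3x^2 - 5x - 6y^2 - 15y + 54 to the basis.

S(f_1,g_3): lcm = x^2y. S = -3x^2 + 4/3xy - 6x - 2y^3 - 5y^2 + 18y.
  leading term x^2: subtract (1)·g_3 from -3x^2 + 4/3xy - 6x - 2y^3 - 5y^2 + 18y → 4/3xy - x - 2y^3 + y^2 + 33y - 54
  leading term xy: subtract (-4/3)·f_1 from 4/3xy - x - 2y^3 + y^2 + 33y - 54 → 3x - 2y^3 + y^2 + 29y - 46
  leading term x: no divisor's leading term divides it; move 3x to the remainder.
  leading term y^3: no divisor's leading term divides it; move -2y^3 to the remainder.
  leading term y^2: no divisor's leading term divides it; move y^2 to the remainder.
  leading term y: no divisor's leading term divides it; move 29y to the remainder.
  leading term 1: no divisor's leading term divides it; move -46 to the remainder.
  remainder 3x - 2y^3 + y^2 + 29y - 46 ≠ 0; add g_4 = 3x - 2y^3 + y^2 + 29y - 46 to the basis.

S(f_1,g_4): lcm = xy. S = -3x + 2/3y^4 - 1/3y^3 - 29/3y^2 + 55/3y - 6.
  leading term x: subtract (-1)·g_4 from -3x + 2/3y^4 - 1/3y^3 - 29/3y^2 + 55/3y - 6 → 2/3y^4 - 7/3y^3 - 26/3y^2 + 142/3y - 52
  leading term y^4: no divisor's leading term divides it; move 2/3y^4 to the remainder.
  leading term y^3: no divisor's leading term divides it; move -7/3y^3 to the remainder.
  leading term y^2: no divisor's leading term divides it; move -26/3y^2 to the remainder.
  leading term y: no divisor's leading term divides it; move 142/3y to the remainder.
  leading term 1: no divisor's leading term divides it; move -52 to the remainder.
  remainder 2/3y^4 - 7/3y^3 - 26/3y^2 + 142/3y - 52 ≠ 0; add g_5 = 2/3y^4 - 7/3y^3 - 26/3y^2 + 142/3y - 52 to the basis.

The other S-polynomials (S(f_2,g_3), S(f_2,g_4), S(g_3,g_4), S(f_1,g_5), S(f_2,g_5), S(g_3,g_5), S(g_4,g_5)) all reduce to 0 modulo the current basis, so we have a Gröbner basis.
Inter-reduce: drop elements whose leading term is divisible by another's, tail-reduce, and make monic.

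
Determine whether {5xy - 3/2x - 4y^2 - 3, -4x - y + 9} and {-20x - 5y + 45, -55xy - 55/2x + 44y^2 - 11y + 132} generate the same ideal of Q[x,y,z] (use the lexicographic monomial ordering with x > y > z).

Since reduced Gröbner bases are canonical representatives of ideals under a given ordering, it suffices to compute and compare them.
Buchberger on the first generating set:
f_1 = 5xy - 3/2x - 4y^2 - 3, LT = xy.
f_2 = -4x - y + 9, LT = x.

S(f_1,f_2): lcm = xy. S = -3/10x - 21/20y^2 + 9/4y - 3/5.
  leading term x: subtract (3/40)·f_2 from -3/10x - 21/20y^2 + 9/4y - 3/5 → -21/20y^2 + 93/40y - 51/40
  leading term y^2: no divisor's leading term divides it; move -21/20y^2 to the remainder.
  leading term y: no divisor's leading term divides it; move 93/40y to the remainder.
  leading term 1: no divisor's leading term divides it; move -51/40 to the remainder.
  remainder -21/20y^2 + 93/40y - 51/40 ≠ 0; add g_3 = -21/20y^2 + 93/40y - 51/40 to the basis.

The other S-polynomials (S(f_1,g_3), S(f_2,g_3)) all reduce to 0 modulo the current basis, so we have a Gröbner basis.
Inter-reduce: drop elements whose leading term is divisible by another's, tail-reduce, and make monic.
Reduced Gröbner basis: {x + 1/4y - 9/4, y^2 - 31/14y + 17/14}.

Buchberger on the second generating set:
h_1 = -20x - 5y + 45, LT = x.
h_2 = -55xy - 55/2x + 44y^2 - 11y + 132, LT = xy.

S(h_1,h_2): lcm = xy. S = -1/2x + 21/20y^2 - 49/20y + 12/5.
  leading term x: subtract (1/40)·h_1 from -1/2x + 21/20y^2 - 49/20y + 12/5 → 21/20y^2 - 93/40y + 51/40
  leading term y^2: no divisor's leading term divides it; move 21/20y^2 to the remainder.
  leading term y: no divisor's leading term divides it; move -93/40y to the remainder.
  leading term 1: no divisor's leading term divides it; move 51/40 to the remainder.
  remainder 21/20y^2 - 93/40y + 51/40 ≠ 0; add k_3 = 21/20y^2 - 93/40y + 51/40 to the basis.

The other S-polynomials (S(h_1,k_3), S(h_2,k_3)) all reduce to 0 modulo the current basis, so we have a Gröbner basis.
Inter-reduce: drop elements whose leading term is divisible by another's, tail-reduce, and make monic.
Reduced Gröbner basis: {x + 1/4y - 9/4, y^2 - 31/14y + 17/14}.

The two bases agree; hence the ideals are identical.

Yes, the ideals are equal.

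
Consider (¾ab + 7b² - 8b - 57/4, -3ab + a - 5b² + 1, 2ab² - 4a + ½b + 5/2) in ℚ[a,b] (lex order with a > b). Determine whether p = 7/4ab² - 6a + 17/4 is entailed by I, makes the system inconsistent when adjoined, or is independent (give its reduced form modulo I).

First compute the reduced Gröbner basis of I by Buchberger's algorithm.
f_1 = ¾ab + 7b² - 8b - 57/4, LT = ab.
f_2 = -3ab + a - 5b² + 1, LT = ab.
f_3 = 2ab² - 4a + ½b + 5/2, LT = ab².

S(f_1,f_2): lcm = ab. S = ⅓a + 23/3b² - 32/3b - 56/3.
  leading term a: no divisor's leading term divides it; move ⅓a to the remainder.
  leading term b²: no divisor's leading term divides it; move 23/3b² to the remainder.
  leading term b: no divisor's leading term divides it; move -32/3b to the remainder.
  leading term 1: no divisor's leading term divides it; move -56/3 to the remainder.
  remainder ⅓a + 23/3b² - 32/3b - 56/3 ≠ 0; add h_4 = ⅓a + 23/3b² - 32/3b - 56/3 to the basis.

S(f_1,f_3): lcm = ab². S = 2a + 28/3b³ - 32/3b² - 77/4b - 5/4.
  leading term a: subtract (6)·h_4 from 2a + 28/3b³ - 32/3b² - 77/4b - 5/4 → 28/3b³ - 170/3b² + 179/4b + 443/4
  leading term b³: no divisor's leading term divides it; move 28/3b³ to the remainder.
  leading term b²: no divisor's leading term divides it; move -170/3b² to the remainder.
  leading term b: no divisor's leading term divides it; move 179/4b to the remainder.
  leading term 1: no divisor's leading term divides it; move 443/4 to the remainder.
  remainder 28/3b³ - 170/3b² + 179/4b + 443/4 ≠ 0; add h_5 = 28/3b³ - 170/3b² + 179/4b + 443/4 to the basis.

S(f_2,f_3): lcm = ab². S = -⅓ab + 2a + 5/3b³ - 7/12b - 5/4.
  leading term ab: subtract (-4/9)·f_1 from -⅓ab + 2a + 5/3b³ - 7/12b - 5/4 → 2a + 5/3b³ + 28/9b² - 149/36b - 91/12
  leading term a: subtract (6)·h_4 from 2a + 5/3b³ + 28/9b² - 149/36b - 91/12 → 5/3b³ - 386/9b² + 2155/36b + 1253/12
  leading term b³: subtract (5/28)·h_5 from 5/3b³ - 386/9b² + 2155/36b + 1253/12 → -4129/126b² + 52285/1008b + 28439/336
  leading term b²: no divisor's leading term divides it; move -4129/126b² to the remainder.
  leading term b: no divisor's leading term divides it; move 52285/1008b to the remainder.
  leading term 1: no divisor's leading term divides it; move 28439/336 to the remainder.
  remainder -4129/126b² + 52285/1008b + 28439/336 ≠ 0; add h_6 = -4129/126b² + 52285/1008b + 28439/336 to the basis.

S(f_3,h_4): lcm = ab². S = -2a - 23b⁴ + 32b³ + 56b² + ¼b + 5/4.
  leading term a: subtract (-6)·h_4 from -2a - 23b⁴ + 32b³ + 56b² + ¼b + 5/4 → -23b⁴ + 32b³ + 102b² - 255/4b - 443/4
  leading term b⁴: subtract (-69/28b)·h_5 from -23b⁴ + 32b³ + 102b² - 255/4b - 443/4 → -1507/14b³ + 23775/112b² + 23427/112b - 443/4
  leading term b³: subtract (-4521/392)·h_5 from -1507/14b³ + 23775/112b² + 23427/112b - 443/4 → -345955/784b² + 1137237/1568b + 1829147/1568
  leading term b²: subtract (3113595/231224)·h_6 from -345955/784b² + 1137237/1568b + 1829147/1568 → 99192731/3699584b + 99192731/3699584
  leading term b: no divisor's leading term divides it; move 99192731/3699584b to the remainder.
  leading term 1: no divisor's leading term divides it; move 99192731/3699584 to the remainder.
  remainder 99192731/3699584b + 99192731/3699584 ≠ 0; add h_7 = 99192731/3699584b + 99192731/3699584 to the basis.

The other S-polynomials (S(f_1,h_4), S(f_2,h_4), S(f_1,h_5), S(f_2,h_5), S(f_3,h_5), S(h_4,h_5), S(f_1,h_6), S(f_2,h_6), S(f_3,h_6), S(h_4,h_6), S(h_5,h_6), S(f_1,h_7), S(f_2,h_7), S(f_3,h_7), S(h_4,h_7), S(h_5,h_7), S(h_6,h_7)) all reduce to 0 modulo the current basis, so we have a Gröbner basis.
Inter-reduce: drop elements whose leading term is divisible by another's, tail-reduce, and make monic.
Reduced Gröbner basis: {a - 1, b + 1}.
Label its elements g_1 = a - 1, g_2 = b + 1.

Reduce p = 7/4ab² - 6a + 17/4 modulo G:
  leading term ab²: subtract (7/4b²)·g_1 from 7/4ab² - 6a + 17/4 → -6a + 7/4b² + 17/4
  leading term a: subtract (-6)·g_1 from -6a + 7/4b² + 17/4 → 7/4b² - 7/4
  leading term b²: subtract (7/4b)·g_2 from 7/4b² - 7/4 → -7/4b - 7/4
  leading term b: subtract (-7/4)·g_2 from -7/4b - 7/4 → 0
  normal form = 0.
Since the normal form is 0, p ∈ I.

Ideal membership is decidable via reduction modulo a Gröbner basis.

7/4ab² - 6a + 17/4 lies in I (it reduces to 0).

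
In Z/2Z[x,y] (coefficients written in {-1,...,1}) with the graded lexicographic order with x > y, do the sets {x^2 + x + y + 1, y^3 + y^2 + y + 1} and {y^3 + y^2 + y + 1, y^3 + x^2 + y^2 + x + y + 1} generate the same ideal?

No, the ideals differ.

Since reduced Gröbner bases are canonical representatives of ideals under a given ordering, it suffices to compute and compare them.
Buchberger on the first generating set:
f_1 = x^2 + x + y + 1, LT = x^2.
f_2 = y^3 + y^2 + y + 1, LT = y^3.

S(f_1,f_2): leading monomials are coprime, so the S-polynomial reduces to 0 (Buchberger's first criterion).
Every S-polynomial of the final basis reduces to 0, so we have a Gröbner basis.
Inter-reduce: drop elements whose leading term is divisible by another's, tail-reduce, and make monic.
Reduced Gröbner basis: {y^3 + y^2 + y + 1, x^2 + x + y + 1}.

Buchberger on the second generating set:
h_1 = y^3 + y^2 + y + 1, LT = y^3.
h_2 = y^3 + x^2 + y^2 + x + y + 1, LT = y^3.

S(h_1,h_2): lcm = y^3. S = x^2 + x.
  leading term x^2: no divisor's leading term divides it; move x^2 to the remainder.
  leading term x: no divisor's leading term divides it; move x to the remainder.
  remainder x^2 + x ≠ 0; add k_3 = x^2 + x to the basis.

S(h_1,k_3): leading monomials are coprime, so the S-polynomial reduces to 0 (Buchberger's first criterion).
S(h_2,k_3): leading monomials are coprime, so the S-polynomial reduces to 0 (Buchberger's first criterion).
Every S-polynomial of the final basis reduces to 0, so we have a Gröbner basis.
Inter-reduce: drop elements whose leading term is divisible by another's, tail-reduce, and make monic.
Reduced Gröbner basis: {y^3 + y^2 + y + 1, x^2 + x}.

These differ, so the ideals are not equal.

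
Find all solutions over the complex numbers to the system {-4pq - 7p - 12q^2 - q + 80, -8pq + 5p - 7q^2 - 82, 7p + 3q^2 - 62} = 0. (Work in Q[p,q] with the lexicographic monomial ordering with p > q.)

{(5, -3)}

Compute a lex Gröbner basis by Buchberger's algorithm.
f_1 = -4pq - 7p - 12q^2 - q + 80, LT = pq.
f_2 = -8pq + 5p - 7q^2 - 82, LT = pq.
f_3 = 7p + 3q^2 - 62, LT = p.

S(f_1,f_2): lcm = pq. S = 19/8p + 17/8q^2 + 1/4q - 121/4.
  leading term p: subtract (19/56)·f_3 from 19/8p + 17/8q^2 + 1/4q - 121/4 → 31/28q^2 + 1/4q - 129/14
  leading term q^2: no divisor's leading term divides it; move 31/28q^2 to the remainder.
  leading term q: no divisor's leading term divides it; move 1/4q to the remainder.
  leading term 1: no divisor's leading term divides it; move -129/14 to the remainder.
  remainder 31/28q^2 + 1/4q - 129/14 ≠ 0; add h_4 = 31/28q^2 + 1/4q - 129/14 to the basis.

S(f_1,f_3): lcm = pq. S = 7/4p - 3/7q^3 + 3q^2 + 255/28q - 20.
  leading term p: subtract (1/4)·f_3 from 7/4p - 3/7q^3 + 3q^2 + 255/28q - 20 → -3/7q^3 + 9/4q^2 + 255/28q - 9/2
  leading term q^3: subtract (-12/31q)·h_4 from -3/7q^3 + 9/4q^2 + 255/28q - 9/2 → 291/124q^2 + 687/124q - 9/2
  leading term q^2: subtract (2037/961)·h_4 from 291/124q^2 + 687/124q - 9/2 → 4815/961q + 14445/961
  leading term q: no divisor's leading term divides it; move 4815/961q to the remainder.
  leading term 1: no divisor's leading term divides it; move 14445/961 to the remainder.
  remainder 4815/961q + 14445/961 ≠ 0; add h_5 = 4815/961q + 14445/961 to the basis.

The other S-polynomials (S(f_2,f_3), S(f_1,h_4), S(f_2,h_4), S(f_3,h_4), S(f_1,h_5), S(f_2,h_5), S(f_3,h_5), S(h_4,h_5)) all reduce to 0 modulo the current basis, so we have a Gröbner basis.
Inter-reduce: drop elements whose leading term is divisible by another's, tail-reduce, and make monic.
Reduced Gröbner basis: {p - 5, q + 3}.

A lex Gröbner basis eliminates variables successively. Here q + 3 depends only on q, with roots {-3}; lifting each root through the earlier basis elements recovers the full solutions.
  q = -3: the earlier basis element becomes p - 5 = 0, giving p = 5 — point (5, -3).
A lex Gröbner basis triangularizes the system, enabling back-substitution.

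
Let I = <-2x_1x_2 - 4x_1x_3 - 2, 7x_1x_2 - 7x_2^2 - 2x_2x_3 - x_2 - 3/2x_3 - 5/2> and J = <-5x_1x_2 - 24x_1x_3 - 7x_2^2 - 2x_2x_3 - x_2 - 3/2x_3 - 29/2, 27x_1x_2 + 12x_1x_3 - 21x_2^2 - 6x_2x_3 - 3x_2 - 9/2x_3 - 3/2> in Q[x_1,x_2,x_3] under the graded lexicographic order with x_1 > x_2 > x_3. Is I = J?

Yes, the ideals are equal.

Two ideals are equal iff their reduced Gröbner bases coincide (the reduced basis is unique for a fixed ordering).
Buchberger on the first generating set:
f_1 = -2x_1x_2 - 4x_1x_3 - 2, LT = x_1x_2.
f_2 = 7x_1x_2 - 7x_2^2 - 2x_2x_3 - x_2 - 3/2x_3 - 5/2, LT = x_1x_2.

S(f_1,f_2): lcm = x_1x_2. S = 2x_1x_3 + x_2^2 + 2/7x_2x_3 + 1/7x_2 + 3/14x_3 + 19/14.
  reduce S modulo (f_1, f_2):
  remainder 2x_1x_3 + x_2^2 + 2/7x_2x_3 + 1/7x_2 + 3/14x_3 + 19/14 ≠ 0; add g_3 = 2x_1x_3 + x_2^2 + 2/7x_2x_3 + 1/7x_2 + 3/14x_3 + 19/14 to the basis.

S(f_1,g_3): lcm = x_1x_2x_3. S = 2x_1x_3^2 - 1/2x_2^3 - 1/7x_2^2x_3 - 1/14x_2^2 - 3/28x_2x_3 - 19/28x_2 + x_3.
  reduce S modulo (f_1, f_2, g_3):
  remainder -1/2x_2^3 - 8/7x_2^2x_3 - 2/7x_2x_3^2 - 1/14x_2^2 - 1/4x_2x_3 - 3/14x_3^2 - 19/28x_2 - 5/14x_3 ≠ 0; add g_4 = -1/2x_2^3 - 8/7x_2^2x_3 - 2/7x_2x_3^2 - 1/14x_2^2 - 1/4x_2x_3 - 3/14x_3^2 - 19/28x_2 - 5/14x_3 to the basis.

The other S-polynomials (S(f_2,g_3), S(f_1,g_4), S(f_2,g_4), S(g_3,g_4)) all reduce to 0 modulo the current basis, so we have a Gröbner basis.
Inter-reduce: drop elements whose leading term is divisible by another's, tail-reduce, and make monic.
Reduced Gröbner basis: {x_2^3 + 16/7x_2^2x_3 + 4/7x_2x_3^2 + 1/7x_2^2 + 1/2x_2x_3 + 3/7x_3^2 + 19/14x_2 + 5/7x_3, x_1x_2 - x_2^2 - 2/7x_2x_3 - 1/7x_2 - 3/14x_3 - 5/14, x_1x_3 + 1/2x_2^2 + 1/7x_2x_3 + 1/14x_2 + 3/28x_3 + 19/28}.

Buchberger on the second generating set:
h_1 = -5x_1x_2 - 24x_1x_3 - 7x_2^2 - 2x_2x_3 - x_2 - 3/2x_3 - 29/2, LT = x_1x_2.
h_2 = 27x_1x_2 + 12x_1x_3 - 21x_2^2 - 6x_2x_3 - 3x_2 - 9/2x_3 - 3/2, LT = x_1x_2.

S(h_1,h_2): lcm = x_1x_2. S = 196/45x_1x_3 + 98/45x_2^2 + 28/45x_2x_3 + 14/45x_2 + 7/15x_3 + 133/45.
  reduce S modulo (h_1, h_2):
  remainder 196/45x_1x_3 + 98/45x_2^2 + 28/45x_2x_3 + 14/45x_2 + 7/15x_3 + 133/45 ≠ 0; add k_3 = 196/45x_1x_3 + 98/45x_2^2 + 28/45x_2x_3 + 14/45x_2 + 7/15x_3 + 133/45 to the basis.

S(h_1,k_3): lcm = x_1x_2x_3. S = 24/5x_1x_3^2 - 1/2x_2^3 + 44/35x_2^2x_3 + 2/5x_2x_3^2 - 1/14x_2^2 + 13/140x_2x_3 + 3/10x_3^2 - 19/28x_2 + 29/10x_3.
  reduce S modulo (h_1, h_2, k_3):
  remainder -1/2x_2^3 - 8/7x_2^2x_3 - 2/7x_2x_3^2 - 1/14x_2^2 - 1/4x_2x_3 - 3/14x_3^2 - 19/28x_2 - 5/14x_3 ≠ 0; add k_4 = -1/2x_2^3 - 8/7x_2^2x_3 - 2/7x_2x_3^2 - 1/14x_2^2 - 1/4x_2x_3 - 3/14x_3^2 - 19/28x_2 - 5/14x_3 to the basis.

The other S-polynomials (S(h_2,k_3), S(h_1,k_4), S(h_2,k_4), S(k_3,k_4)) all reduce to 0 modulo the current basis, so we have a Gröbner basis.
Inter-reduce: drop elements whose leading term is divisible by another's, tail-reduce, and make monic.
Reduced Gröbner basis: {x_2^3 + 16/7x_2^2x_3 + 4/7x_2x_3^2 + 1/7x_2^2 + 1/2x_2x_3 + 3/7x_3^2 + 19/14x_2 + 5/7x_3, x_1x_2 - x_2^2 - 2/7x_2x_3 - 1/7x_2 - 3/14x_3 - 5/14, x_1x_3 + 1/2x_2^2 + 1/7x_2x_3 + 1/14x_2 + 3/28x_3 + 19/28}.

Same reduced basis, so the two generating sets span the same ideal.
The choice of monomial ordering does not affect the verdict — as long as both bases are computed under the same ordering, their equality decides ideal equality.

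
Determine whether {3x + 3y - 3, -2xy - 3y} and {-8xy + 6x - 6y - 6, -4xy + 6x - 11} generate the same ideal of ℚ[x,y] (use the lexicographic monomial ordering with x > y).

Since reduced Gröbner bases are canonical representatives of ideals under a given ordering, it suffices to compute and compare them.
Buchberger on the first generating set:
f_1 = 3x + 3y - 3, LT = x.
f_2 = -2xy - 3y, LT = xy.

S(f_1,f_2): lcm = xy. S = y² - 5/2y.
  leading term y²: no divisor's leading term divides it; move y² to the remainder.
  leading term y: no divisor's leading term divides it; move -5/2y to the remainder.
  remainder y² - 5/2y ≠ 0; add g_3 = y² - 5/2y to the basis.

S(f_1,g_3): leading monomials are coprime, so the S-polynomial reduces to 0 (Buchberger's first criterion).
S(f_2,g_3): lcm = xy². S = 5/2xy + 3/2y².
  leading term xy: subtract (⅚y)·f_1 from 5/2xy + 3/2y² → -y² + 5/2y
  leading term y²: subtract (-1)·g_3 from -y² + 5/2y → 0
  remainder 0.

Every S-polynomial of the final basis reduces to 0, so we have a Gröbner basis.
Inter-reduce: drop elements whose leading term is divisible by another's, tail-reduce, and make monic.
Reduced Gröbner basis: {x + y - 1, y² - 5/2y}.

Buchberger on the second generating set:
h_1 = -8xy + 6x - 6y - 6, LT = xy.
h_2 = -4xy + 6x - 11, LT = xy.

S(h_1,h_2): lcm = xy. S = ¾x + ¾y - 2.
  leading term x: no divisor's leading term divides it; move ¾x to the remainder.
  leading term y: no divisor's leading term divides it; move ¾y to the remainder.
  leading term 1: no divisor's leading term divides it; move -2 to the remainder.
  remainder ¾x + ¾y - 2 ≠ 0; add k_3 = ¾x + ¾y - 2 to the basis.

S(h_1,k_3): lcm = xy. S = -¾x - y² + 41/12y + ¾.
  leading term x: subtract (-1)·k_3 from -¾x - y² + 41/12y + ¾ → -y² + 25/6y - 5/4
  leading term y²: no divisor's leading term divides it; move -y² to the remainder.
  leading term y: no divisor's leading term divides it; move 25/6y to the remainder.
  leading term 1: no divisor's leading term divides it; move -5/4 to the remainder.
  remainder -y² + 25/6y - 5/4 ≠ 0; add k_4 = -y² + 25/6y - 5/4 to the basis.

S(h_2,k_3): lcm = xy. S = -3/2x - y² + 8/3y + 11/4.
  leading term x: subtract (-2)·k_3 from -3/2x - y² + 8/3y + 11/4 → -y² + 25/6y - 5/4
  leading term y²: subtract (1)·k_4 from -y² + 25/6y - 5/4 → 0
  remainder 0.

S(h_1,k_4): lcm = xy². S = 41/12xy - 5/4x + ¾y² + ¾y.
  leading term xy: subtract (-41/96)·h_1 from 41/12xy - 5/4x + ¾y² + ¾y → 21/16x + ¾y² - 29/16y - 41/16
  leading term x: subtract (7/4)·k_3 from 21/16x + ¾y² - 29/16y - 41/16 → ¾y² - 25/8y + 15/16
  leading term y²: subtract (-¾)·k_4 from ¾y² - 25/8y + 15/16 → 0
  remainder 0.

S(h_2,k_4): lcm = xy². S = 8/3xy - 5/4x + 11/4y.
  leading term xy: subtract (-⅓)·h_1 from 8/3xy - 5/4x + 11/4y → ¾x + ¾y - 2
  leading term x: subtract (1)·k_3 from ¾x + ¾y - 2 → 0
  remainder 0.

S(k_3,k_4): leading monomials are coprime, so the S-polynomial reduces to 0 (Buchberger's first criterion).
Every S-polynomial of the final basis reduces to 0, so we have a Gröbner basis.
Inter-reduce: drop elements whose leading term is divisible by another's, tail-reduce, and make monic.
Reduced Gröbner basis: {x + y - 8/3, y² - 25/6y + 5/4}.

Since the reduced bases disagree, the two ideals are not the same.

No, the ideals differ.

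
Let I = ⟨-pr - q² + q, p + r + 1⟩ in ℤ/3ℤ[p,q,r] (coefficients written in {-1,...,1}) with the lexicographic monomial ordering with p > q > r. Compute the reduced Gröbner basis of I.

f_1 = -pr - q² + q, LT = pr.
f_2 = p + r + 1, LT = p.

S(f_1,f_2): lcm = pr. S = q² - q - r² - r.
  leading term q²: no divisor's leading term divides it; move q² to the remainder.
  leading term q: no divisor's leading term divides it; move -q to the remainder.
  leading term r²: no divisor's leading term divides it; move -r² to the remainder.
  leading term r: no divisor's leading term divides it; move -r to the remainder.
  remainder q² - q - r² - r ≠ 0; add g_3 = q² - q - r² - r to the basis.

The other S-polynomials (S(f_1,g_3), S(f_2,g_3)) all reduce to 0 modulo the current basis, so we have a Gröbner basis.
Inter-reduce: drop elements whose leading term is divisible by another's, tail-reduce, and make monic.

G = {p + r + 1, q² - q - r² - r}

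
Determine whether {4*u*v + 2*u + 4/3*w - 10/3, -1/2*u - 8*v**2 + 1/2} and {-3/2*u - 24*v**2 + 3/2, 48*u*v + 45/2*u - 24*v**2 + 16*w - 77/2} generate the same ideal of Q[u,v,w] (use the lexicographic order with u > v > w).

For a fixed monomial order, each ideal has a unique reduced Gröbner basis; comparing bases decides equality.
Buchberger on the first generating set:
f_1 = 4*u*v + 2*u + 4/3*w - 10/3, LT = u*v.
f_2 = -1/2*u - 8*v**2 + 1/2, LT = u.

S(f_1,f_2): lcm = u*v. S = 1/2*u - 16*v**3 + v + 1/3*w - 5/6.
  leading term u: subtract (-1)·f_2 from 1/2*u - 16*v**3 + v + 1/3*w - 5/6 → -16*v**3 - 8*v**2 + v + 1/3*w - 1/3
  leading term v**3: no divisor's leading term divides it; move -16*v**3 to the remainder.
  leading term v**2: no divisor's leading term divides it; move -8*v**2 to the remainder.
  leading term v: no divisor's leading term divides it; move v to the remainder.
  leading term w: no divisor's leading term divides it; move 1/3*w to the remainder.
  leading term 1: no divisor's leading term divides it; move -1/3 to the remainder.
  remainder -16*v**3 - 8*v**2 + v + 1/3*w - 1/3 ≠ 0; add g_3 = -16*v**3 - 8*v**2 + v + 1/3*w - 1/3 to the basis.

S(f_1,g_3): lcm = u*v**3. S = 1/16*u*v + 1/48*u*w - 1/48*u + 1/3*v**2*w - 5/6*v**2.
  leading term u*v: subtract (1/64)·f_1 from 1/16*u*v + 1/48*u*w - 1/48*u + 1/3*v**2*w - 5/6*v**2 → 1/48*u*w - 5/96*u + 1/3*v**2*w - 5/6*v**2 - 1/48*w + 5/96
  leading term u*w: subtract (-1/24*w)·f_2 from 1/48*u*w - 5/96*u + 1/3*v**2*w - 5/6*v**2 - 1/48*w + 5/96 → -5/96*u - 5/6*v**2 + 5/96
  leading term u: subtract (5/48)·f_2 from -5/96*u - 5/6*v**2 + 5/96 → 0
  remainder 0.

S(f_2,g_3): leading monomials are coprime, so the S-polynomial reduces to 0 (Buchberger's first criterion).
Every S-polynomial of the final basis reduces to 0, so we have a Gröbner basis.
Inter-reduce: drop elements whose leading term is divisible by another's, tail-reduce, and make monic.
Reduced Gröbner basis: {u + 16*v**2 - 1, v**3 + 1/2*v**2 - 1/16*v - 1/48*w + 1/48}.

Buchberger on the second generating set:
h_1 = -3/2*u - 24*v**2 + 3/2, LT = u.
h_2 = 48*u*v + 45/2*u - 24*v**2 + 16*w - 77/2, LT = u*v.

S(h_1,h_2): lcm = u*v. S = -15/32*u + 16*v**3 + 1/2*v**2 - v - 1/3*w + 77/96.
  leading term u: subtract (5/16)·h_1 from -15/32*u + 16*v**3 + 1/2*v**2 - v - 1/3*w + 77/96 → 16*v**3 + 8*v**2 - v - 1/3*w + 1/3
  leading term v**3: no divisor's leading term divides it; move 16*v**3 to the remainder.
  leading term v**2: no divisor's leading term divides it; move 8*v**2 to the remainder.
  leading term v: no divisor's leading term divides it; move -v to the remainder.
  leading term w: no divisor's leading term divides it; move -1/3*w to the remainder.
  leading term 1: no divisor's leading term divides it; move 1/3 to the remainder.
  remainder 16*v**3 + 8*v**2 - v - 1/3*w + 1/3 ≠ 0; add k_3 = 16*v**3 + 8*v**2 - v - 1/3*w + 1/3 to the basis.

S(h_1,k_3): leading monomials are coprime, so the S-polynomial reduces to 0 (Buchberger's first criterion).
S(h_2,k_3): lcm = u*v**3. S = -1/32*u*v**2 + 1/16*u*v + 1/48*u*w - 1/48*u - 1/2*v**4 + 1/3*v**2*w - 77/96*v**2.
  leading term u*v**2: subtract (1/48*v**2)·h_1 from -1/32*u*v**2 + 1/16*u*v + 1/48*u*w - 1/48*u - 1/2*v**4 + 1/3*v**2*w - 77/96*v**2 → 1/16*u*v + 1/48*u*w - 1/48*u + 1/3*v**2*w - 5/6*v**2
  leading term u*v: subtract (-1/24*v)·h_1 from 1/16*u*v + 1/48*u*w - 1/48*u + 1/3*v**2*w - 5/6*v**2 → 1/48*u*w - 1/48*u - v**3 + 1/3*v**2*w - 5/6*v**2 + 1/16*v
  leading term u*w: subtract (-1/72*w)·h_1 from 1/48*u*w - 1/48*u - v**3 + 1/3*v**2*w - 5/6*v**2 + 1/16*v → -1/48*u - v**3 - 5/6*v**2 + 1/16*v + 1/48*w
  leading term u: subtract (1/72)·h_1 from -1/48*u - v**3 - 5/6*v**2 + 1/16*v + 1/48*w → -v**3 - 1/2*v**2 + 1/16*v + 1/48*w - 1/48
  leading term v**3: subtract (-1/16)·k_3 from -v**3 - 1/2*v**2 + 1/16*v + 1/48*w - 1/48 → 0
  remainder 0.

Every S-polynomial of the final basis reduces to 0, so we have a Gröbner basis.
Inter-reduce: drop elements whose leading term is divisible by another's, tail-reduce, and make monic.
Reduced Gröbner basis: {u + 16*v**2 - 1, v**3 + 1/2*v**2 - 1/16*v - 1/48*w + 1/48}.

The two bases agree; hence the ideals are identical.

Yes, the ideals are equal.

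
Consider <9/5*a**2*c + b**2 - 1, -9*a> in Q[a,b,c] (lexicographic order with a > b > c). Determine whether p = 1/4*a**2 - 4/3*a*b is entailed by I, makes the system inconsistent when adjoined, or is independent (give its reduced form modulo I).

1/4*a**2 - 4/3*a*b lies in I (it reduces to 0).

First compute the reduced Gröbner basis of I by Buchberger's algorithm.
f_1 = 9/5*a**2*c + b**2 - 1, LT = a**2*c.
f_2 = -9*a, LT = a.

S(f_1,f_2): lcm = a**2*c. S = 5/9*b**2 - 5/9.
  leading term b**2: no divisor's leading term divides it; move 5/9*b**2 to the remainder.
  leading term 1: no divisor's leading term divides it; move -5/9 to the remainder.
  remainder 5/9*b**2 - 5/9 ≠ 0; add h_3 = 5/9*b**2 - 5/9 to the basis.

S(f_1,h_3): leading monomials are coprime, so the S-polynomial reduces to 0 (Buchberger's first criterion).
S(f_2,h_3): leading monomials are coprime, so the S-polynomial reduces to 0 (Buchberger's first criterion).
Every S-polynomial of the final basis reduces to 0, so we have a Gröbner basis.
Inter-reduce: drop elements whose leading term is divisible by another's, tail-reduce, and make monic.
Reduced Gröbner basis: {a, b**2 - 1}.
Label its elements g_1 = a, g_2 = b**2 - 1.

Reduce p = 1/4*a**2 - 4/3*a*b modulo G:
  leading term a**2: subtract (1/4*a)·g_1 from 1/4*a**2 - 4/3*a*b → -4/3*a*b
  leading term a*b: subtract (-4/3*b)·g_1 from -4/3*a*b → 0
  normal form = 0.
Since the normal form is 0, p ∈ I.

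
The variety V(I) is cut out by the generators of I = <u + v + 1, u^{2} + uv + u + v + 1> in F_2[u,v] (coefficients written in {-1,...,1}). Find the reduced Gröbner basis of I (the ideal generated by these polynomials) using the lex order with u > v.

f_1 = u + v + 1, LT = u.
f_2 = u^{2} + uv + u + v + 1, LT = u^{2}.

S(f_1,f_2): lcm = u^{2}. S = v + 1.
  leading term v: no divisor's leading term divides it; move v to the remainder.
  leading term 1: no divisor's leading term divides it; move 1 to the remainder.
  remainder v + 1 ≠ 0; add g_3 = v + 1 to the basis.

S(f_1,g_3): leading monomials are coprime, so the S-polynomial reduces to 0 (Buchberger's first criterion).
S(f_2,g_3): leading monomials are coprime, so the S-polynomial reduces to 0 (Buchberger's first criterion).
Every S-polynomial of the final basis reduces to 0, so we have a Gröbner basis.
Inter-reduce: drop elements whose leading term is divisible by another's, tail-reduce, and make monic.

G = {u, v + 1}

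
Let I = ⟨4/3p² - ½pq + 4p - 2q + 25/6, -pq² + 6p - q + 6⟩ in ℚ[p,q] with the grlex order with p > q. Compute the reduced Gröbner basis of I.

The reduced Gröbner basis is the canonical form of the ideal for this ordering.

f_1 = 4/3p² - ½pq + 4p - 2q + 25/6, LT = p².
f_2 = -pq² + 6p - q + 6, LT = pq².

S(f_1,f_2): lcm = p²q². S = -⅜pq³ + 3pq² - 3/2q³ + 6p² - pq + 25/8q² + 6p.
  leading term pq³: subtract (⅜q)·f_2 from -⅜pq³ + 3pq² - 3/2q³ + 6p² - pq + 25/8q² + 6p → 3pq² - 3/2q³ + 6p² - 13/4pq + 7/2q² + 6p - 9/4q
  leading term pq²: subtract (-3)·f_2 from 3pq² - 3/2q³ + 6p² - 13/4pq + 7/2q² + 6p - 9/4q → -3/2q³ + 6p² - 13/4pq + 7/2q² + 24p - 21/4q + 18
  leading term q³: no divisor's leading term divides it; move -3/2q³ to the remainder.
  leading term p²: subtract (9/2)·f_1 from 6p² - 13/4pq + 7/2q² + 24p - 21/4q + 18 → -pq + 7/2q² + 6p + 15/4q - ¾
  leading term pq: no divisor's leading term divides it; move -pq to the remainder.
  leading term q²: no divisor's leading term divides it; move 7/2q² to the remainder.
  leading term p: no divisor's leading term divides it; move 6p to the remainder.
  leading term q: no divisor's leading term divides it; move 15/4q to the remainder.
  leading term 1: no divisor's leading term divides it; move -¾ to the remainder.
  remainder -3/2q³ - pq + 7/2q² + 6p + 15/4q - ¾ ≠ 0; add g_3 = -3/2q³ - pq + 7/2q² + 6p + 15/4q - ¾ to the basis.

The other S-polynomials (S(f_1,g_3), S(f_2,g_3)) all reduce to 0 modulo the current basis, so we have a Gröbner basis.

G = {pq² - 6p + q - 6, q³ + ⅔pq - 7/3q² - 4p - 5/2q + ½, p² - ⅜pq + 3p - 3/2q + 25/8}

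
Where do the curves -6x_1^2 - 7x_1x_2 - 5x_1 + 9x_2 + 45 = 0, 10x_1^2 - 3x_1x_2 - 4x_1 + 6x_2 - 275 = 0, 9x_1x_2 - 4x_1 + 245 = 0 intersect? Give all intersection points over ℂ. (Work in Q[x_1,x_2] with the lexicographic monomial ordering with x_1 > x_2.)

{(5, -5)}

Compute a lex Gröbner basis by Buchberger's algorithm.
f_1 = -6x_1^2 - 7x_1x_2 - 5x_1 + 9x_2 + 45, LT = x_1^2.
f_2 = 10x_1^2 - 3x_1x_2 - 4x_1 + 6x_2 - 275, LT = x_1^2.
f_3 = 9x_1x_2 - 4x_1 + 245, LT = x_1x_2.

S(f_1,f_2): lcm = x_1^2. S = 22/15x_1x_2 + 37/30x_1 - 21/10x_2 + 20.
  leading term x_1x_2: subtract (22/135)·f_3 from 22/15x_1x_2 + 37/30x_1 - 21/10x_2 + 20 → 509/270x_1 - 21/10x_2 - 538/27
  leading term x_1: no divisor's leading term divides it; move 509/270x_1 to the remainder.
  leading term x_2: no divisor's leading term divides it; move -21/10x_2 to the remainder.
  leading term 1: no divisor's leading term divides it; move -538/27 to the remainder.
  remainder 509/270x_1 - 21/10x_2 - 538/27 ≠ 0; add h_4 = 509/270x_1 - 21/10x_2 - 538/27 to the basis.

S(f_1,f_3): lcm = x_1^2x_2. S = 4/9x_1^2 + 7/6x_1x_2^2 + 5/6x_1x_2 - 245/9x_1 - 3/2x_2^2 - 15/2x_2.
  leading term x_1^2: subtract (-2/27)·f_1 from 4/9x_1^2 + 7/6x_1x_2^2 + 5/6x_1x_2 - 245/9x_1 - 3/2x_2^2 - 15/2x_2 → 7/6x_1x_2^2 + 17/54x_1x_2 - 745/27x_1 - 3/2x_2^2 - 41/6x_2 + 10/3
  leading term x_1x_2^2: subtract (7/54x_2)·f_3 from 7/6x_1x_2^2 + 17/54x_1x_2 - 745/27x_1 - 3/2x_2^2 - 41/6x_2 + 10/3 → 5/6x_1x_2 - 745/27x_1 - 3/2x_2^2 - 1042/27x_2 + 10/3
  leading term x_1x_2: subtract (5/54)·f_3 from 5/6x_1x_2 - 745/27x_1 - 3/2x_2^2 - 1042/27x_2 + 10/3 → -245/9x_1 - 3/2x_2^2 - 1042/27x_2 - 1045/54
  leading term x_1: subtract (-7350/509)·h_4 from -245/9x_1 - 3/2x_2^2 - 1042/27x_2 - 1045/54 → -3/2x_2^2 - 947123/13743x_2 - 8440505/27486
  leading term x_2^2: no divisor's leading term divides it; move -3/2x_2^2 to the remainder.
  leading term x_2: no divisor's leading term divides it; move -947123/13743x_2 to the remainder.
  leading term 1: no divisor's leading term divides it; move -8440505/27486 to the remainder.
  remainder -3/2x_2^2 - 947123/13743x_2 - 8440505/27486 ≠ 0; add h_5 = -3/2x_2^2 - 947123/13743x_2 - 8440505/27486 to the basis.

S(f_2,f_3): lcm = x_1^2x_2. S = 4/9x_1^2 - 3/10x_1x_2^2 - 2/5x_1x_2 - 245/9x_1 + 3/5x_2^2 - 55/2x_2.
  leading term x_1^2: subtract (-2/27)·f_1 from 4/9x_1^2 - 3/10x_1x_2^2 - 2/5x_1x_2 - 245/9x_1 + 3/5x_2^2 - 55/2x_2 → -3/10x_1x_2^2 - 124/135x_1x_2 - 745/27x_1 + 3/5x_2^2 - 161/6x_2 + 10/3
  leading term x_1x_2^2: subtract (-1/30x_2)·f_3 from -3/10x_1x_2^2 - 124/135x_1x_2 - 745/27x_1 + 3/5x_2^2 - 161/6x_2 + 10/3 → -142/135x_1x_2 - 745/27x_1 + 3/5x_2^2 - 56/3x_2 + 10/3
  leading term x_1x_2: subtract (-142/1215)·f_3 from -142/135x_1x_2 - 745/27x_1 + 3/5x_2^2 - 56/3x_2 + 10/3 → -34093/1215x_1 + 3/5x_2^2 - 56/3x_2 + 7768/243
  leading term x_1: subtract (-68186/4581)·h_4 from -34093/1215x_1 + 3/5x_2^2 - 56/3x_2 + 7768/243 → 3/5x_2^2 - 127057/2545x_2 - 134692/509
  leading term x_2^2: subtract (-2/5)·h_5 from 3/5x_2^2 - 127057/2545x_2 - 134692/509 → -1064957/13743x_2 - 5324785/13743
  leading term x_2: no divisor's leading term divides it; move -1064957/13743x_2 to the remainder.
  leading term 1: no divisor's leading term divides it; move -5324785/13743 to the remainder.
  remainder -1064957/13743x_2 - 5324785/13743 ≠ 0; add h_6 = -1064957/13743x_2 - 5324785/13743 to the basis.

S(f_1,h_4): lcm = x_1^2. S = 6965/3054x_1x_2 + 34825/3054x_1 - 3/2x_2 - 15/2.
  leading term x_1x_2: subtract (6965/27486)·f_3 from 6965/3054x_1x_2 + 34825/3054x_1 - 3/2x_2 - 15/2 → 341285/27486x_1 - 3/2x_2 - 956285/13743
  leading term x_1: subtract (1706425/259081)·h_4 from 341285/27486x_1 - 3/2x_2 - 956285/13743 → 3194871/259081x_2 + 15974355/259081
  leading term x_2: subtract (-81/509)·h_6 from 3194871/259081x_2 + 15974355/259081 → 0
  remainder 0.

S(f_2,h_4): lcm = x_1^2. S = 4143/5090x_1x_2 + 25882/2545x_1 + 3/5x_2 - 55/2.
  leading term x_1x_2: subtract (1381/15270)·f_3 from 4143/5090x_1x_2 + 25882/2545x_1 + 3/5x_2 - 55/2 → 80408/7635x_1 + 3/5x_2 - 75827/1527
  leading term x_1: subtract (1447344/259081)·h_4 from 80408/7635x_1 + 3/5x_2 - 75827/1527 → 3194871/259081x_2 + 15974355/259081
  leading term x_2: subtract (-81/509)·h_6 from 3194871/259081x_2 + 15974355/259081 → 0
  remainder 0.

S(f_3,h_4): lcm = x_1x_2. S = -4/9x_1 + 567/509x_2^2 + 5380/509x_2 + 245/9.
  leading term x_1: subtract (-120/509)·h_4 from -4/9x_1 + 567/509x_2^2 + 5380/509x_2 + 245/9 → 567/509x_2^2 + 5128/509x_2 + 11465/509
  leading term x_2^2: subtract (-378/509)·h_5 from 567/509x_2^2 + 5128/509x_2 + 11465/509 → -10649570/259081x_2 - 53247850/259081
  leading term x_2: subtract (270/509)·h_6 from -10649570/259081x_2 - 53247850/259081 → 0
  remainder 0.

S(f_1,h_5): leading monomials are coprime, so the S-polynomial reduces to 0 (Buchberger's first criterion).
S(f_2,h_5): leading monomials are coprime, so the S-polynomial reduces to 0 (Buchberger's first criterion).
S(f_3,h_5): lcm = x_1x_2^2. S = -1912570/41229x_1x_2 - 8440505/41229x_1 + 245/9x_2.
  leading term x_1x_2: subtract (-1912570/371061)·f_3 from -1912570/41229x_1x_2 - 8440505/41229x_1 + 245/9x_2 → -83614825/371061x_1 + 245/9x_2 + 468579650/371061
  leading term x_1: subtract (-836148250/6995187)·h_4 from -83614825/371061x_1 + 245/9x_2 + 468579650/371061 → -521828930/2331729x_2 - 2609144650/2331729
  leading term x_2: subtract (1470/509)·h_6 from -521828930/2331729x_2 - 2609144650/2331729 → 0
  remainder 0.

S(h_4,h_5): leading monomials are coprime, so the S-polynomial reduces to 0 (Buchberger's first criterion).
S(f_1,h_6): leading monomials are coprime, so the S-polynomial reduces to 0 (Buchberger's first criterion).
S(f_2,h_6): leading monomials are coprime, so the S-polynomial reduces to 0 (Buchberger's first criterion).
S(f_3,h_6): lcm = x_1x_2. S = -49/9x_1 + 245/9.
  leading term x_1: subtract (-1470/509)·h_4 from -49/9x_1 + 245/9 → -3087/509x_2 - 15435/509
  leading term x_2: subtract (83349/1064957)·h_6 from -3087/509x_2 - 15435/509 → 0
  remainder 0.

S(h_4,h_6): leading monomials are coprime, so the S-polynomial reduces to 0 (Buchberger's first criterion).
S(h_5,h_6): lcm = x_2^2. S = 1688101/41229x_2 + 8440505/41229.
  leading term x_2: subtract (-1688101/3194871)·h_6 from 1688101/41229x_2 + 8440505/41229 → 0
  remainder 0.

Every S-polynomial of the final basis reduces to 0, so we have a Gröbner basis.
Inter-reduce: drop elements whose leading term is divisible by another's, tail-reduce, and make monic.
Reduced Gröbner basis: {x_1 - 5, x_2 + 5}.

Since the basis is lex-ordered, x_2 + 5 is univariate in x_2. Its roots are {-5}. Back-substituting each root into the other basis elements fixes the other coordinates.
  x_2 = -5: the earlier basis element becomes x_1 - 5 = 0, giving x_1 = 5 — point (5, -5).
A lex Gröbner basis triangularizes the system, enabling back-substitution.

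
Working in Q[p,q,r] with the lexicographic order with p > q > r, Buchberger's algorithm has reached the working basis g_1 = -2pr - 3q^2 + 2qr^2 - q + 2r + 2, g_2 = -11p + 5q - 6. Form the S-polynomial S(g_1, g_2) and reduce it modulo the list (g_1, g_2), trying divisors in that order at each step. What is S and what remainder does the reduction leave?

lcm(LM(g_1), LM(g_2)) = pr.
S = (lcm/LT(g_1))·g_1 − (lcm/LT(g_2))·g_2 = 3/2q^2 - qr^2 + 5/11qr + 1/2q - 17/11r - 1.
Reduce S modulo (g_1, g_2) in that order:
  leading term q^2: no divisor's leading term divides it; move 3/2q^2 to the remainder.
  leading term qr^2: no divisor's leading term divides it; move -qr^2 to the remainder.
  leading term qr: no divisor's leading term divides it; move 5/11qr to the remainder.
  leading term q: no divisor's leading term divides it; move 1/2q to the remainder.
  leading term r: no divisor's leading term divides it; move -17/11r to the remainder.
  leading term 1: no divisor's leading term divides it; move -1 to the remainder.
The remainder 3/2q^2 - qr^2 + 5/11qr + 1/2q - 17/11r - 1 is nonzero, so it would be added as the next basis element.

S(g_1, g_2) = 3/2q^2 - qr^2 + 5/11qr + 1/2q - 17/11r - 1; remainder on division = 3/2q^2 - qr^2 + 5/11qr + 1/2q - 17/11r - 1.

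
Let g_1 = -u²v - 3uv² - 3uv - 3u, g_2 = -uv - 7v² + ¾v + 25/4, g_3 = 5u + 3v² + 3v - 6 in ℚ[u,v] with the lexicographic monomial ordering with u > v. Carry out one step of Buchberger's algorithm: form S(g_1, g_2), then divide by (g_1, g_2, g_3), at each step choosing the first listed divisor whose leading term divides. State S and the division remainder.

lcm(LM(g_1), LM(g_2)) = u²v.
S = (lcm/LT(g_1))·g_1 − (lcm/LT(g_2))·g_2 = -4uv² + 15/4uv + 37/4u.
Reduce S modulo (g_1, g_2, g_3) in that order:
  leading term uv²: subtract (4v)·g_2 from -4uv² + 15/4uv + 37/4u → 15/4uv + 37/4u + 28v³ - 3v² - 25v
  leading term uv: subtract (-15/4)·g_2 from 15/4uv + 37/4u + 28v³ - 3v² - 25v → 37/4u + 28v³ - 117/4v² - 355/16v + 375/16
  leading term u: subtract (37/20)·g_3 from 37/4u + 28v³ - 117/4v² - 355/16v + 375/16 → 28v³ - 174/5v² - 2219/80v + 2763/80
  leading term v³: no divisor's leading term divides it; move 28v³ to the remainder.
  leading term v²: no divisor's leading term divides it; move -174/5v² to the remainder.
  leading term v: no divisor's leading term divides it; move -2219/80v to the remainder.
  leading term 1: no divisor's leading term divides it; move 2763/80 to the remainder.
The remainder 28v³ - 174/5v² - 2219/80v + 2763/80 is nonzero, so it would be added as the next basis element.
This is the inner loop of Buchberger's algorithm — each nonzero remainder becomes a new basis element.

S(g_1, g_2) = -4uv² + 15/4uv + 37/4u; remainder on division = 28v³ - 174/5v² - 2219/80v + 2763/80.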